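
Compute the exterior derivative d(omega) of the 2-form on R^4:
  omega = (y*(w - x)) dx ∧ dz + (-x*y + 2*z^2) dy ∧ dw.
d(omega) = (-w + x) dx ∧ dy ∧ dz + (y) dx ∧ dz ∧ dw + (-y) dx ∧ dy ∧ dw + (-4*z) dy ∧ dz ∧ dw

For a 2-form omega = sum_{i<j} g_{ij} dx_i ∧ dx_j, the exterior derivative is
  d(omega) = sum_{i<j} d(g_{ij}) ∧ dx_i ∧ dx_j = sum_{i<j, k} (∂g_{ij}/∂x_k) dx_k ∧ dx_i ∧ dx_j.
Expand each term, using dx_k ∧ dx_i ∧ dx_j = sgn(permutation) dx_{(a)} ∧ dx_{(b)} ∧ dx_{(c)} with (a < b < c) sorted:
  d(y*(w - x)) includes (∂/∂y)(y*(w - x)) dy = (w - x) dy, which multiplied by dx ∧ dz gives (-w + x) dx ∧ dy ∧ dz
  d(y*(w - x)) includes (∂/∂w)(y*(w - x)) dw = (y) dw, which multiplied by dx ∧ dz gives (y) dx ∧ dz ∧ dw
  d(-x*y + 2*z^2) includes (∂/∂x)(-x*y + 2*z^2) dx = (-y) dx, which multiplied by dy ∧ dw gives (-y) dx ∧ dy ∧ dw
  d(-x*y + 2*z^2) includes (∂/∂z)(-x*y + 2*z^2) dz = (4*z) dz, which multiplied by dy ∧ dw gives (-4*z) dy ∧ dz ∧ dw
Collecting like 3-forms: d(omega) = (-w + x) dx ∧ dy ∧ dz + (y) dx ∧ dz ∧ dw + (-y) dx ∧ dy ∧ dw + (-4*z) dy ∧ dz ∧ dw.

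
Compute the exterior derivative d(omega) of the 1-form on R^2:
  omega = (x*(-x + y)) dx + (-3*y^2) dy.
d(omega) = (-x) dx ∧ dy

For a 1-form omega = sum_i f_i dx_i, the exterior derivative is
  d(omega) = sum_{i < j} (∂f_j/∂x_i - ∂f_i/∂x_j) dx_i ∧ dx_j.
  coefficient of dx ∧ dy: ∂f_2/∂x - ∂f_1/∂y = ∂(-3*y^2)/∂x - ∂(x*(-x + y))/∂y = -x
Assembling: d(omega) = (-x) dx ∧ dy.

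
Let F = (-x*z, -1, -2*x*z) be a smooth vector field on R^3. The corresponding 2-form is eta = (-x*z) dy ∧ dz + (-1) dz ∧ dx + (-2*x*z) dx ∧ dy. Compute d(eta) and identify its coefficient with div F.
d(eta) = (-2*x - z) dx ∧ dy ∧ dz; div F = -2*x - z

For a 2-form in R^3 of the form above, applying d gives a 3-form with coefficient ∂P/∂x + ∂Q/∂y + ∂R/∂z:
  ∂P/∂x = -z
  ∂Q/∂y = 0
  ∂R/∂z = -2*x
Sum = -2*x - z, which is exactly div F.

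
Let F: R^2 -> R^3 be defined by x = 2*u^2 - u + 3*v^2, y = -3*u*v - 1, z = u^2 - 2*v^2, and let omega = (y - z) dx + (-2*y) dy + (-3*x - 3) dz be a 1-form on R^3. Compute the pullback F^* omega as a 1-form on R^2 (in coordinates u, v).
F^* omega = (-16*u^3 - 12*u^2*v + 7*u^2 - 28*u*v^2 + 3*u*v - 10*u - 2*v^2 - 6*v + 1) du + (-18*u*v^2 - 12*u*v - 6*u + 48*v^3 + 6*v) dv

Using F^*(f dg) = (f ∘ F) d(g ∘ F), substitute each coordinate x_i by F_i(u, v) in f_i, and replace dx_i by d F_i = (∂F_i/∂u) du + (∂F_i/∂v) dv.
  For the x component: f_1(F) = -u^2 - 3*u*v + 2*v^2 - 1; d F_1 = (4*u - 1) du + (6*v) dv
  For the y component: f_2(F) = 6*u*v + 2; d F_2 = (-3*v) du + (-3*u) dv
  For the z component: f_3(F) = -6*u^2 + 3*u - 9*v^2 - 3; d F_3 = (2*u) du + (-4*v) dv
Combining and collecting du, dv coefficients:
  coeff of du: -16*u^3 - 12*u^2*v + 7*u^2 - 28*u*v^2 + 3*u*v - 10*u - 2*v^2 - 6*v + 1
  coeff of dv: -18*u*v^2 - 12*u*v - 6*u + 48*v^3 + 6*v
F^* omega = (-16*u^3 - 12*u^2*v + 7*u^2 - 28*u*v^2 + 3*u*v - 10*u - 2*v^2 - 6*v + 1) du + (-18*u*v^2 - 12*u*v - 6*u + 48*v^3 + 6*v) dv.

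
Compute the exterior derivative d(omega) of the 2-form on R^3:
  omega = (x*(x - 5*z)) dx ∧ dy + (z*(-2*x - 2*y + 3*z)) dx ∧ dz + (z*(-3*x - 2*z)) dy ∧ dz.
d(omega) = (-5*x - z) dx ∧ dy ∧ dz

For a 2-form omega = sum_{i<j} g_{ij} dx_i ∧ dx_j, the exterior derivative is
  d(omega) = sum_{i<j} d(g_{ij}) ∧ dx_i ∧ dx_j = sum_{i<j, k} (∂g_{ij}/∂x_k) dx_k ∧ dx_i ∧ dx_j.
Expand each term, using dx_k ∧ dx_i ∧ dx_j = sgn(permutation) dx_{(a)} ∧ dx_{(b)} ∧ dx_{(c)} with (a < b < c) sorted:
  d(x*(x - 5*z)) includes (∂/∂z)(x*(x - 5*z)) dz = (-5*x) dz, which multiplied by dx ∧ dy gives (-5*x) dx ∧ dy ∧ dz
  d(z*(-2*x - 2*y + 3*z)) includes (∂/∂y)(z*(-2*x - 2*y + 3*z)) dy = (-2*z) dy, which multiplied by dx ∧ dz gives (2*z) dx ∧ dy ∧ dz
  d(z*(-3*x - 2*z)) includes (∂/∂x)(z*(-3*x - 2*z)) dx = (-3*z) dx, which multiplied by dy ∧ dz gives (-3*z) dx ∧ dy ∧ dz
Collecting like 3-forms: d(omega) = (-5*x - z) dx ∧ dy ∧ dz.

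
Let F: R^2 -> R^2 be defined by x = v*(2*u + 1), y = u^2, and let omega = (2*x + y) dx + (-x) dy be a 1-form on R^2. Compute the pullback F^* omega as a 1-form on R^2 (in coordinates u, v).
F^* omega = (2*v*(-u^2 + 4*u*v - u + 2*v)) du + (2*u^3 + 8*u^2*v + u^2 + 8*u*v + 2*v) dv

Using F^*(f dg) = (f ∘ F) d(g ∘ F), substitute each coordinate x_i by F_i(u, v) in f_i, and replace dx_i by d F_i = (∂F_i/∂u) du + (∂F_i/∂v) dv.
  For the x component: f_1(F) = u^2 + 4*u*v + 2*v; d F_1 = (2*v) du + (2*u + 1) dv
  For the y component: f_2(F) = v*(-2*u - 1); d F_2 = (2*u) du + (0) dv
Combining and collecting du, dv coefficients:
  coeff of du: 2*v*(-u^2 + 4*u*v - u + 2*v)
  coeff of dv: 2*u^3 + 8*u^2*v + u^2 + 8*u*v + 2*v
F^* omega = (2*v*(-u^2 + 4*u*v - u + 2*v)) du + (2*u^3 + 8*u^2*v + u^2 + 8*u*v + 2*v) dv.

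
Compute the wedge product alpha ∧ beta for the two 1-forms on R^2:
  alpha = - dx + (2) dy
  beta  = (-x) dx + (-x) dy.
alpha ∧ beta = (3*x) dx ∧ dy

Distribute the wedge, using dx_i ∧ dx_j = -dx_j ∧ dx_i and dx_i ∧ dx_i = 0. For each pair (i, j) with i < j, the coefficient of dx_i ∧ dx_j in alpha ∧ beta is (alpha_i * beta_j - alpha_j * beta_i). Collecting: alpha ∧ beta = (3*x) dx ∧ dy.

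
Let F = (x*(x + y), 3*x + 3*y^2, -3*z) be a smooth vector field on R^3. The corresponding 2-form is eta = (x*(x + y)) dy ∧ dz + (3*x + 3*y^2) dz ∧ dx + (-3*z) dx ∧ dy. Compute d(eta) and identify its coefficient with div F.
d(eta) = (2*x + 7*y - 3) dx ∧ dy ∧ dz; div F = 2*x + 7*y - 3

For a 2-form in R^3 of the form above, applying d gives a 3-form with coefficient ∂P/∂x + ∂Q/∂y + ∂R/∂z:
  ∂P/∂x = 2*x + y
  ∂Q/∂y = 6*y
  ∂R/∂z = -3
Sum = 2*x + 7*y - 3, which is exactly div F.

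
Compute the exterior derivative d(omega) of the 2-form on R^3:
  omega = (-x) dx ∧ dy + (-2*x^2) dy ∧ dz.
d(omega) = (-4*x) dx ∧ dy ∧ dz

For a 2-form omega = sum_{i<j} g_{ij} dx_i ∧ dx_j, the exterior derivative is
  d(omega) = sum_{i<j} d(g_{ij}) ∧ dx_i ∧ dx_j = sum_{i<j, k} (∂g_{ij}/∂x_k) dx_k ∧ dx_i ∧ dx_j.
Expand each term, using dx_k ∧ dx_i ∧ dx_j = sgn(permutation) dx_{(a)} ∧ dx_{(b)} ∧ dx_{(c)} with (a < b < c) sorted:
  d(-2*x^2) includes (∂/∂x)(-2*x^2) dx = (-4*x) dx, which multiplied by dy ∧ dz gives (-4*x) dx ∧ dy ∧ dz
Collecting like 3-forms: d(omega) = (-4*x) dx ∧ dy ∧ dz.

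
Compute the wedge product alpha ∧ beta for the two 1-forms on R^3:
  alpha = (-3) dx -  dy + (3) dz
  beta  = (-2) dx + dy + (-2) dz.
alpha ∧ beta = (-5) dx ∧ dy + (12) dx ∧ dz + (-1) dy ∧ dz

Distribute the wedge, using dx_i ∧ dx_j = -dx_j ∧ dx_i and dx_i ∧ dx_i = 0. For each pair (i, j) with i < j, the coefficient of dx_i ∧ dx_j in alpha ∧ beta is (alpha_i * beta_j - alpha_j * beta_i). Collecting: alpha ∧ beta = (-5) dx ∧ dy + (12) dx ∧ dz + (-1) dy ∧ dz.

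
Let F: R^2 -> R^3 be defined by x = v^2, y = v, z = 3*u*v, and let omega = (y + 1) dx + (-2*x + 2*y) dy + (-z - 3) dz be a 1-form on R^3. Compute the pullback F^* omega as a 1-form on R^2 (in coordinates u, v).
F^* omega = (9*v*(-u*v - 1)) du + (-9*u^2*v - 9*u + 4*v) dv

Using F^*(f dg) = (f ∘ F) d(g ∘ F), substitute each coordinate x_i by F_i(u, v) in f_i, and replace dx_i by d F_i = (∂F_i/∂u) du + (∂F_i/∂v) dv.
  For the x component: f_1(F) = v + 1; d F_1 = (0) du + (2*v) dv
  For the y component: f_2(F) = 2*v*(1 - v); d F_2 = (0) du + (1) dv
  For the z component: f_3(F) = -3*u*v - 3; d F_3 = (3*v) du + (3*u) dv
Combining and collecting du, dv coefficients:
  coeff of du: 9*v*(-u*v - 1)
  coeff of dv: -9*u^2*v - 9*u + 4*v
F^* omega = (9*v*(-u*v - 1)) du + (-9*u^2*v - 9*u + 4*v) dv.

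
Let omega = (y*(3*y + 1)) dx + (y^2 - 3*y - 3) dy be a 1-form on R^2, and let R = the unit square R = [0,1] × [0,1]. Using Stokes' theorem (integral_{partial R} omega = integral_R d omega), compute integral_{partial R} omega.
integral_(partial R) omega = -4

Stokes: integral_partial_R omega = integral_R d omega with d omega = (∂Q/∂x - ∂P/∂y) dx ∧ dy.
  ∂Q/∂x = 0
  ∂P/∂y = 6*y + 1
  integrand = ∂Q/∂x - ∂P/∂y = -6*y - 1.
Integrating over R: integral_0^1 integral_0^1 (-6*y - 1) dx dy = -4.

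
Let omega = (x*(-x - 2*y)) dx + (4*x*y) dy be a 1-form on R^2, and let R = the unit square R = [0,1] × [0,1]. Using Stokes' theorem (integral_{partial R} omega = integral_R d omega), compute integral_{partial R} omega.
integral_(partial R) omega = 3

Stokes: integral_partial_R omega = integral_R d omega with d omega = (∂Q/∂x - ∂P/∂y) dx ∧ dy.
  ∂Q/∂x = 4*y
  ∂P/∂y = -2*x
  integrand = ∂Q/∂x - ∂P/∂y = 2*x + 4*y.
Integrating over R: integral_0^1 integral_0^1 (2*x + 4*y) dx dy = 3.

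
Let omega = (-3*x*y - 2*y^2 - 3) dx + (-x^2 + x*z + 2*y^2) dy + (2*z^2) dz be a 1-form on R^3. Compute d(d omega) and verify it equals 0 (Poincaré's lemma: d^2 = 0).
d(d omega) = 0

Step 1: d omega = sum_{i<j} (∂f_j/∂x_i - ∂f_i/∂x_j) dx_i ∧ dx_j:
  coeff of dx ∧ dy: x + 4*y + z
  coeff of dx ∧ dz: 0
  coeff of dy ∧ dz: -x
Step 2: Apply d again to each 2-form coefficient. The only possible 3-form in R^3 is dx ∧ dy ∧ dz, with coefficient
  ∂(coeff of dy∧dz)/∂x - ∂(coeff of dx∧dz)/∂y + ∂(coeff of dx∧dy)/∂z
  = ∂/∂x (-x) - ∂/∂y (0) + ∂/∂z (x + 4*y + z).
Each of these terms simplifies to sums of mixed partials that cancel in pairs. The result is 0 (by equality of mixed partials for smooth functions — Schwarz / Clairaut).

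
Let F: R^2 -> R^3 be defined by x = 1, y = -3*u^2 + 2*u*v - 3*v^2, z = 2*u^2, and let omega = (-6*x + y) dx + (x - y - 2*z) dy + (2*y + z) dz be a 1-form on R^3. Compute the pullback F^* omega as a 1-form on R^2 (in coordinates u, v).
F^* omega = (-10*u^3 + 26*u^2*v - 46*u*v^2 - 6*u + 6*v^3 + 2*v) du + (-2*u^3 + 2*u^2*v + 18*u*v^2 + 2*u - 18*v^3 - 6*v) dv

Using F^*(f dg) = (f ∘ F) d(g ∘ F), substitute each coordinate x_i by F_i(u, v) in f_i, and replace dx_i by d F_i = (∂F_i/∂u) du + (∂F_i/∂v) dv.
  For the x component: f_1(F) = -3*u^2 + 2*u*v - 3*v^2 - 6; d F_1 = (0) du + (0) dv
  For the y component: f_2(F) = -u^2 - 2*u*v + 3*v^2 + 1; d F_2 = (-6*u + 2*v) du + (2*u - 6*v) dv
  For the z component: f_3(F) = -4*u^2 + 4*u*v - 6*v^2; d F_3 = (4*u) du + (0) dv
Combining and collecting du, dv coefficients:
  coeff of du: -10*u^3 + 26*u^2*v - 46*u*v^2 - 6*u + 6*v^3 + 2*v
  coeff of dv: -2*u^3 + 2*u^2*v + 18*u*v^2 + 2*u - 18*v^3 - 6*v
F^* omega = (-10*u^3 + 26*u^2*v - 46*u*v^2 - 6*u + 6*v^3 + 2*v) du + (-2*u^3 + 2*u^2*v + 18*u*v^2 + 2*u - 18*v^3 - 6*v) dv.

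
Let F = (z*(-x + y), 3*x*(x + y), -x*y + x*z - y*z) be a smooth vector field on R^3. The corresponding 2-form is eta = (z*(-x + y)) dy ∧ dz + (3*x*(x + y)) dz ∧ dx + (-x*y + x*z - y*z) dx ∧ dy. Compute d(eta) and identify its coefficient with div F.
d(eta) = (4*x - y - z) dx ∧ dy ∧ dz; div F = 4*x - y - z

For a 2-form in R^3 of the form above, applying d gives a 3-form with coefficient ∂P/∂x + ∂Q/∂y + ∂R/∂z:
  ∂P/∂x = -z
  ∂Q/∂y = 3*x
  ∂R/∂z = x - y
Sum = 4*x - y - z, which is exactly div F.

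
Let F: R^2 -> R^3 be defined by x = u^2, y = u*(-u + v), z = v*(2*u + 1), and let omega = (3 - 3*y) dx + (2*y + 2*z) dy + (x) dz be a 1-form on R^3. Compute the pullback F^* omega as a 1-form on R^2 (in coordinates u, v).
F^* omega = (10*u^3 - 18*u^2*v + 6*u*v^2 - 4*u*v + 6*u + 2*v^2) du + (u*(6*u*v + u + 2*v)) dv

Using F^*(f dg) = (f ∘ F) d(g ∘ F), substitute each coordinate x_i by F_i(u, v) in f_i, and replace dx_i by d F_i = (∂F_i/∂u) du + (∂F_i/∂v) dv.
  For the x component: f_1(F) = 3*u^2 - 3*u*v + 3; d F_1 = (2*u) du + (0) dv
  For the y component: f_2(F) = -2*u^2 + 6*u*v + 2*v; d F_2 = (-2*u + v) du + (u) dv
  For the z component: f_3(F) = u^2; d F_3 = (2*v) du + (2*u + 1) dv
Combining and collecting du, dv coefficients:
  coeff of du: 10*u^3 - 18*u^2*v + 6*u*v^2 - 4*u*v + 6*u + 2*v^2
  coeff of dv: u*(6*u*v + u + 2*v)
F^* omega = (10*u^3 - 18*u^2*v + 6*u*v^2 - 4*u*v + 6*u + 2*v^2) du + (u*(6*u*v + u + 2*v)) dv.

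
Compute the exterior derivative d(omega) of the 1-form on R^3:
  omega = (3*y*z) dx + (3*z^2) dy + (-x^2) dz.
d(omega) = (-3*z) dx ∧ dy + (-2*x - 3*y) dx ∧ dz + (-6*z) dy ∧ dz

For a 1-form omega = sum_i f_i dx_i, the exterior derivative is
  d(omega) = sum_{i < j} (∂f_j/∂x_i - ∂f_i/∂x_j) dx_i ∧ dx_j.
  coefficient of dx ∧ dy: ∂f_2/∂x - ∂f_1/∂y = ∂(3*z^2)/∂x - ∂(3*y*z)/∂y = -3*z
  coefficient of dx ∧ dz: ∂f_3/∂x - ∂f_1/∂z = ∂(-x^2)/∂x - ∂(3*y*z)/∂z = -2*x - 3*y
  coefficient of dy ∧ dz: ∂f_3/∂y - ∂f_2/∂z = ∂(-x^2)/∂y - ∂(3*z^2)/∂z = -6*z
Assembling: d(omega) = (-3*z) dx ∧ dy + (-2*x - 3*y) dx ∧ dz + (-6*z) dy ∧ dz.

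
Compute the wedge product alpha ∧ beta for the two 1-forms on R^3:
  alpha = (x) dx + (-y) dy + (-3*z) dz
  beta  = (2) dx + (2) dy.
alpha ∧ beta = (2*x + 2*y) dx ∧ dy + (6*z) dx ∧ dz + (6*z) dy ∧ dz

Distribute the wedge, using dx_i ∧ dx_j = -dx_j ∧ dx_i and dx_i ∧ dx_i = 0. For each pair (i, j) with i < j, the coefficient of dx_i ∧ dx_j in alpha ∧ beta is (alpha_i * beta_j - alpha_j * beta_i). Collecting: alpha ∧ beta = (2*x + 2*y) dx ∧ dy + (6*z) dx ∧ dz + (6*z) dy ∧ dz.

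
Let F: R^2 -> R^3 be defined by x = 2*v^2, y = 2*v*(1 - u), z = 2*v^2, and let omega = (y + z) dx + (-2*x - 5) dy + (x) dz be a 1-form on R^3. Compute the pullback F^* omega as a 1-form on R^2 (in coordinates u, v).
F^* omega = (8*v^3 + 10*v) du + (10*u + 16*v^3 - 10) dv

Using F^*(f dg) = (f ∘ F) d(g ∘ F), substitute each coordinate x_i by F_i(u, v) in f_i, and replace dx_i by d F_i = (∂F_i/∂u) du + (∂F_i/∂v) dv.
  For the x component: f_1(F) = 2*v*(-u + v + 1); d F_1 = (0) du + (4*v) dv
  For the y component: f_2(F) = -4*v^2 - 5; d F_2 = (-2*v) du + (2 - 2*u) dv
  For the z component: f_3(F) = 2*v^2; d F_3 = (0) du + (4*v) dv
Combining and collecting du, dv coefficients:
  coeff of du: 8*v^3 + 10*v
  coeff of dv: 10*u + 16*v^3 - 10
F^* omega = (8*v^3 + 10*v) du + (10*u + 16*v^3 - 10) dv.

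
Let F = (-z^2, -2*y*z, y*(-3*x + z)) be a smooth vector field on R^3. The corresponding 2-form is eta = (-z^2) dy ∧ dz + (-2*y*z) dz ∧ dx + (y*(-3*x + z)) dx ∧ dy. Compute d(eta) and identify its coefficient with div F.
d(eta) = (y - 2*z) dx ∧ dy ∧ dz; div F = y - 2*z

For a 2-form in R^3 of the form above, applying d gives a 3-form with coefficient ∂P/∂x + ∂Q/∂y + ∂R/∂z:
  ∂P/∂x = 0
  ∂Q/∂y = -2*z
  ∂R/∂z = y
Sum = y - 2*z, which is exactly div F.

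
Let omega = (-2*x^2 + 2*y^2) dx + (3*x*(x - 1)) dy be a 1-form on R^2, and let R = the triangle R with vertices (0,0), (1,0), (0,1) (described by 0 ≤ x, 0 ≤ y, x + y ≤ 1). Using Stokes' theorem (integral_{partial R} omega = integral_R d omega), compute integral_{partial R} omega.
integral_(partial R) omega = -7/6

Stokes: integral_partial_R omega = integral_R d omega with d omega = (∂Q/∂x - ∂P/∂y) dx ∧ dy.
  ∂Q/∂x = 6*x - 3
  ∂P/∂y = 4*y
  integrand = ∂Q/∂x - ∂P/∂y = 6*x - 4*y - 3.
Integrating over R: integral_0^1 integral_0^{1-x} (6*x - 4*y - 3) dy dx = -7/6.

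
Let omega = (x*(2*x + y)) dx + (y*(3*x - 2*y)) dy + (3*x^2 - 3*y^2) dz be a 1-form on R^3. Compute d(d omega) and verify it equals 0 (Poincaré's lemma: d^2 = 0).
d(d omega) = 0

Step 1: d omega = sum_{i<j} (∂f_j/∂x_i - ∂f_i/∂x_j) dx_i ∧ dx_j:
  coeff of dx ∧ dy: -x + 3*y
  coeff of dx ∧ dz: 6*x
  coeff of dy ∧ dz: -6*y
Step 2: Apply d again to each 2-form coefficient. The only possible 3-form in R^3 is dx ∧ dy ∧ dz, with coefficient
  ∂(coeff of dy∧dz)/∂x - ∂(coeff of dx∧dz)/∂y + ∂(coeff of dx∧dy)/∂z
  = ∂/∂x (-6*y) - ∂/∂y (6*x) + ∂/∂z (-x + 3*y).
Each of these terms simplifies to sums of mixed partials that cancel in pairs. The result is 0 (by equality of mixed partials for smooth functions — Schwarz / Clairaut).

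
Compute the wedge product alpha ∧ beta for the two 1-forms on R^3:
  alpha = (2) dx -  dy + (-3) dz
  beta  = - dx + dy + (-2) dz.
alpha ∧ beta = (1) dx ∧ dy + (-7) dx ∧ dz + (5) dy ∧ dz

Distribute the wedge, using dx_i ∧ dx_j = -dx_j ∧ dx_i and dx_i ∧ dx_i = 0. For each pair (i, j) with i < j, the coefficient of dx_i ∧ dx_j in alpha ∧ beta is (alpha_i * beta_j - alpha_j * beta_i). Collecting: alpha ∧ beta = (1) dx ∧ dy + (-7) dx ∧ dz + (5) dy ∧ dz.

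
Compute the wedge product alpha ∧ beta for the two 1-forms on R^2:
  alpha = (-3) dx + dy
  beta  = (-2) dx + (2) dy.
alpha ∧ beta = (-4) dx ∧ dy

Distribute the wedge, using dx_i ∧ dx_j = -dx_j ∧ dx_i and dx_i ∧ dx_i = 0. For each pair (i, j) with i < j, the coefficient of dx_i ∧ dx_j in alpha ∧ beta is (alpha_i * beta_j - alpha_j * beta_i). Collecting: alpha ∧ beta = (-4) dx ∧ dy.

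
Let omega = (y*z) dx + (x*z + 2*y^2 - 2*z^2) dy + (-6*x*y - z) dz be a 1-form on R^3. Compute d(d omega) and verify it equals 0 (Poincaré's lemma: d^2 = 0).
d(d omega) = 0

Step 1: d omega = sum_{i<j} (∂f_j/∂x_i - ∂f_i/∂x_j) dx_i ∧ dx_j:
  coeff of dx ∧ dy: 0
  coeff of dx ∧ dz: -7*y
  coeff of dy ∧ dz: -7*x + 4*z
Step 2: Apply d again to each 2-form coefficient. The only possible 3-form in R^3 is dx ∧ dy ∧ dz, with coefficient
  ∂(coeff of dy∧dz)/∂x - ∂(coeff of dx∧dz)/∂y + ∂(coeff of dx∧dy)/∂z
  = ∂/∂x (-7*x + 4*z) - ∂/∂y (-7*y) + ∂/∂z (0).
Each of these terms simplifies to sums of mixed partials that cancel in pairs. The result is 0 (by equality of mixed partials for smooth functions — Schwarz / Clairaut).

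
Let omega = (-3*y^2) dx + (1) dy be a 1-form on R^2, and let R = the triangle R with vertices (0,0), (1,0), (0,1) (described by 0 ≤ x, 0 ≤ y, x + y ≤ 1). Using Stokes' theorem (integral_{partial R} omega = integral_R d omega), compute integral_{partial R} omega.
integral_(partial R) omega = 1

Stokes: integral_partial_R omega = integral_R d omega with d omega = (∂Q/∂x - ∂P/∂y) dx ∧ dy.
  ∂Q/∂x = 0
  ∂P/∂y = -6*y
  integrand = ∂Q/∂x - ∂P/∂y = 6*y.
Integrating over R: integral_0^1 integral_0^{1-x} (6*y) dy dx = 1.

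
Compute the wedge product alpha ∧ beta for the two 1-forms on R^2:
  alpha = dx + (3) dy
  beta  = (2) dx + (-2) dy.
alpha ∧ beta = (-8) dx ∧ dy

Distribute the wedge, using dx_i ∧ dx_j = -dx_j ∧ dx_i and dx_i ∧ dx_i = 0. For each pair (i, j) with i < j, the coefficient of dx_i ∧ dx_j in alpha ∧ beta is (alpha_i * beta_j - alpha_j * beta_i). Collecting: alpha ∧ beta = (-8) dx ∧ dy.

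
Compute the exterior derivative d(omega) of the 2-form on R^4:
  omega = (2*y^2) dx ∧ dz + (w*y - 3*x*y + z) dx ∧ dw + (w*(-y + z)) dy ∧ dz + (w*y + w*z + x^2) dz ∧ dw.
d(omega) = (-4*y) dx ∧ dy ∧ dz + (-w + 3*x) dx ∧ dy ∧ dw + (2*x - 1) dx ∧ dz ∧ dw + (w - y + z) dy ∧ dz ∧ dw

For a 2-form omega = sum_{i<j} g_{ij} dx_i ∧ dx_j, the exterior derivative is
  d(omega) = sum_{i<j} d(g_{ij}) ∧ dx_i ∧ dx_j = sum_{i<j, k} (∂g_{ij}/∂x_k) dx_k ∧ dx_i ∧ dx_j.
Expand each term, using dx_k ∧ dx_i ∧ dx_j = sgn(permutation) dx_{(a)} ∧ dx_{(b)} ∧ dx_{(c)} with (a < b < c) sorted:
  d(2*y^2) includes (∂/∂y)(2*y^2) dy = (4*y) dy, which multiplied by dx ∧ dz gives (-4*y) dx ∧ dy ∧ dz
  d(w*y - 3*x*y + z) includes (∂/∂y)(w*y - 3*x*y + z) dy = (w - 3*x) dy, which multiplied by dx ∧ dw gives (-w + 3*x) dx ∧ dy ∧ dw
  d(w*y - 3*x*y + z) includes (∂/∂z)(w*y - 3*x*y + z) dz = (1) dz, which multiplied by dx ∧ dw gives (-1) dx ∧ dz ∧ dw
  d(w*(-y + z)) includes (∂/∂w)(w*(-y + z)) dw = (-y + z) dw, which multiplied by dy ∧ dz gives (-y + z) dy ∧ dz ∧ dw
  d(w*y + w*z + x^2) includes (∂/∂x)(w*y + w*z + x^2) dx = (2*x) dx, which multiplied by dz ∧ dw gives (2*x) dx ∧ dz ∧ dw
  d(w*y + w*z + x^2) includes (∂/∂y)(w*y + w*z + x^2) dy = (w) dy, which multiplied by dz ∧ dw gives (w) dy ∧ dz ∧ dw
Collecting like 3-forms: d(omega) = (-4*y) dx ∧ dy ∧ dz + (-w + 3*x) dx ∧ dy ∧ dw + (2*x - 1) dx ∧ dz ∧ dw + (w - y + z) dy ∧ dz ∧ dw.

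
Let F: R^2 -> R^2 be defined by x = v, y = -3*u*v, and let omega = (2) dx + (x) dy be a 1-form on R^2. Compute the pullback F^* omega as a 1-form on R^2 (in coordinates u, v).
F^* omega = (-3*v^2) du + (-3*u*v + 2) dv

Using F^*(f dg) = (f ∘ F) d(g ∘ F), substitute each coordinate x_i by F_i(u, v) in f_i, and replace dx_i by d F_i = (∂F_i/∂u) du + (∂F_i/∂v) dv.
  For the x component: f_1(F) = 2; d F_1 = (0) du + (1) dv
  For the y component: f_2(F) = v; d F_2 = (-3*v) du + (-3*u) dv
Combining and collecting du, dv coefficients:
  coeff of du: -3*v^2
  coeff of dv: -3*u*v + 2
F^* omega = (-3*v^2) du + (-3*u*v + 2) dv.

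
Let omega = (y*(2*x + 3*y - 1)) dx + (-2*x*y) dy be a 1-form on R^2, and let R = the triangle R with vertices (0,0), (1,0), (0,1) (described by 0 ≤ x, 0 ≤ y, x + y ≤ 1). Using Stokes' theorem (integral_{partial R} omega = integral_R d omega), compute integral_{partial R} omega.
integral_(partial R) omega = -7/6

Stokes: integral_partial_R omega = integral_R d omega with d omega = (∂Q/∂x - ∂P/∂y) dx ∧ dy.
  ∂Q/∂x = -2*y
  ∂P/∂y = 2*x + 6*y - 1
  integrand = ∂Q/∂x - ∂P/∂y = -2*x - 8*y + 1.
Integrating over R: integral_0^1 integral_0^{1-x} (-2*x - 8*y + 1) dy dx = -7/6.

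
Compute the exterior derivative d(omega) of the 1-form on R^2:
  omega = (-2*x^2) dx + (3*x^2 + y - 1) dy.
d(omega) = (6*x) dx ∧ dy

For a 1-form omega = sum_i f_i dx_i, the exterior derivative is
  d(omega) = sum_{i < j} (∂f_j/∂x_i - ∂f_i/∂x_j) dx_i ∧ dx_j.
  coefficient of dx ∧ dy: ∂f_2/∂x - ∂f_1/∂y = ∂(3*x^2 + y - 1)/∂x - ∂(-2*x^2)/∂y = 6*x
Assembling: d(omega) = (6*x) dx ∧ dy.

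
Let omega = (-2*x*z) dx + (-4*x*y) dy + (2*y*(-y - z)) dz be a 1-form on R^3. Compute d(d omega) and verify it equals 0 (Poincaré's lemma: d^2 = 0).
d(d omega) = 0

Step 1: d omega = sum_{i<j} (∂f_j/∂x_i - ∂f_i/∂x_j) dx_i ∧ dx_j:
  coeff of dx ∧ dy: -4*y
  coeff of dx ∧ dz: 2*x
  coeff of dy ∧ dz: -4*y - 2*z
Step 2: Apply d again to each 2-form coefficient. The only possible 3-form in R^3 is dx ∧ dy ∧ dz, with coefficient
  ∂(coeff of dy∧dz)/∂x - ∂(coeff of dx∧dz)/∂y + ∂(coeff of dx∧dy)/∂z
  = ∂/∂x (-4*y - 2*z) - ∂/∂y (2*x) + ∂/∂z (-4*y).
Each of these terms simplifies to sums of mixed partials that cancel in pairs. The result is 0 (by equality of mixed partials for smooth functions — Schwarz / Clairaut).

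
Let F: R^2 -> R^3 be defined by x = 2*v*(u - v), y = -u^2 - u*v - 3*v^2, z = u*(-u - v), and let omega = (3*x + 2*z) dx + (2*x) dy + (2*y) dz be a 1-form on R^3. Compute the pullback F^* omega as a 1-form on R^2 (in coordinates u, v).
F^* omega = (4*u^3 - 6*u^2*v + 26*u*v^2 - 2*v^3) du + (-2*u^3 + 14*u^2*v - 42*u*v^2 + 48*v^3) dv

Using F^*(f dg) = (f ∘ F) d(g ∘ F), substitute each coordinate x_i by F_i(u, v) in f_i, and replace dx_i by d F_i = (∂F_i/∂u) du + (∂F_i/∂v) dv.
  For the x component: f_1(F) = -2*u^2 + 4*u*v - 6*v^2; d F_1 = (2*v) du + (2*u - 4*v) dv
  For the y component: f_2(F) = 4*v*(u - v); d F_2 = (-2*u - v) du + (-u - 6*v) dv
  For the z component: f_3(F) = -2*u^2 - 2*u*v - 6*v^2; d F_3 = (-2*u - v) du + (-u) dv
Combining and collecting du, dv coefficients:
  coeff of du: 4*u^3 - 6*u^2*v + 26*u*v^2 - 2*v^3
  coeff of dv: -2*u^3 + 14*u^2*v - 42*u*v^2 + 48*v^3
F^* omega = (4*u^3 - 6*u^2*v + 26*u*v^2 - 2*v^3) du + (-2*u^3 + 14*u^2*v - 42*u*v^2 + 48*v^3) dv.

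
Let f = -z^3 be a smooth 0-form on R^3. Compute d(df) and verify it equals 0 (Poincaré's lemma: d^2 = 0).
d(df) = 0

Step 1: df = sum_i (∂f/∂x_i) dx_i = (0) dx + (0) dy + (-3*z^2) dz.
Step 2: Apply d again. Using the 1-form formula, the coefficient of dx ∧ dy in d(df) is ∂^2 f/∂x ∂y - ∂^2 f/∂y ∂x = (0) - (0) = 0 (equality of mixed partials for smooth f).
Similarly for dx ∧ dz and dy ∧ dz — all coefficients vanish. So d(df) = 0.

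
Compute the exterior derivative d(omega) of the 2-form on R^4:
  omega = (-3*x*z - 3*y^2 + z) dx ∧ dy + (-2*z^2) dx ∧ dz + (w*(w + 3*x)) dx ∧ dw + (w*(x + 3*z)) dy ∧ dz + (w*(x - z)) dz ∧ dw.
d(omega) = (w - 3*x + 1) dx ∧ dy ∧ dz + (x + 3*z) dy ∧ dz ∧ dw + (w) dx ∧ dz ∧ dw

For a 2-form omega = sum_{i<j} g_{ij} dx_i ∧ dx_j, the exterior derivative is
  d(omega) = sum_{i<j} d(g_{ij}) ∧ dx_i ∧ dx_j = sum_{i<j, k} (∂g_{ij}/∂x_k) dx_k ∧ dx_i ∧ dx_j.
Expand each term, using dx_k ∧ dx_i ∧ dx_j = sgn(permutation) dx_{(a)} ∧ dx_{(b)} ∧ dx_{(c)} with (a < b < c) sorted:
  d(-3*x*z - 3*y^2 + z) includes (∂/∂z)(-3*x*z - 3*y^2 + z) dz = (1 - 3*x) dz, which multiplied by dx ∧ dy gives (1 - 3*x) dx ∧ dy ∧ dz
  d(w*(x + 3*z)) includes (∂/∂x)(w*(x + 3*z)) dx = (w) dx, which multiplied by dy ∧ dz gives (w) dx ∧ dy ∧ dz
  d(w*(x + 3*z)) includes (∂/∂w)(w*(x + 3*z)) dw = (x + 3*z) dw, which multiplied by dy ∧ dz gives (x + 3*z) dy ∧ dz ∧ dw
  d(w*(x - z)) includes (∂/∂x)(w*(x - z)) dx = (w) dx, which multiplied by dz ∧ dw gives (w) dx ∧ dz ∧ dw
Collecting like 3-forms: d(omega) = (w - 3*x + 1) dx ∧ dy ∧ dz + (x + 3*z) dy ∧ dz ∧ dw + (w) dx ∧ dz ∧ dw.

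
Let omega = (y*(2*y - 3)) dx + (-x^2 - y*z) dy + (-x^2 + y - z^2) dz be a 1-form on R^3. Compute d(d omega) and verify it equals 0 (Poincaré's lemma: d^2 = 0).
d(d omega) = 0

Step 1: d omega = sum_{i<j} (∂f_j/∂x_i - ∂f_i/∂x_j) dx_i ∧ dx_j:
  coeff of dx ∧ dy: -2*x - 4*y + 3
  coeff of dx ∧ dz: -2*x
  coeff of dy ∧ dz: y + 1
Step 2: Apply d again to each 2-form coefficient. The only possible 3-form in R^3 is dx ∧ dy ∧ dz, with coefficient
  ∂(coeff of dy∧dz)/∂x - ∂(coeff of dx∧dz)/∂y + ∂(coeff of dx∧dy)/∂z
  = ∂/∂x (y + 1) - ∂/∂y (-2*x) + ∂/∂z (-2*x - 4*y + 3).
Each of these terms simplifies to sums of mixed partials that cancel in pairs. The result is 0 (by equality of mixed partials for smooth functions — Schwarz / Clairaut).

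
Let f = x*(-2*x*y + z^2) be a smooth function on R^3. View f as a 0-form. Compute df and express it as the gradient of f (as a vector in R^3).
df = (-4*x*y + z^2) dx + (-2*x^2) dy + (2*x*z) dz; grad f = (-4*x*y + z^2, -2*x^2, 2*x*z)

For a 0-form f, d f = (∂f/∂x) dx + (∂f/∂y) dy + (∂f/∂z) dz. The components of the vector representation are exactly the entries of grad f in Cartesian coordinates:
  ∂f/∂x = -4*x*y + z^2
  ∂f/∂y = -2*x^2
  ∂f/∂z = 2*x*z.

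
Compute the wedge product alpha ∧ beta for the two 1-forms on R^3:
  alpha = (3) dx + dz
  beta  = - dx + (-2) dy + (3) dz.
alpha ∧ beta = (-6) dx ∧ dy + (10) dx ∧ dz + (2) dy ∧ dz

Distribute the wedge, using dx_i ∧ dx_j = -dx_j ∧ dx_i and dx_i ∧ dx_i = 0. For each pair (i, j) with i < j, the coefficient of dx_i ∧ dx_j in alpha ∧ beta is (alpha_i * beta_j - alpha_j * beta_i). Collecting: alpha ∧ beta = (-6) dx ∧ dy + (10) dx ∧ dz + (2) dy ∧ dz.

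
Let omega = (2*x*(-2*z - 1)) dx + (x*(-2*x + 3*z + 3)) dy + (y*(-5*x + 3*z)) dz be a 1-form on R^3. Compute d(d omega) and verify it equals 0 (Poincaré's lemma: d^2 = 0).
d(d omega) = 0

Step 1: d omega = sum_{i<j} (∂f_j/∂x_i - ∂f_i/∂x_j) dx_i ∧ dx_j:
  coeff of dx ∧ dy: -4*x + 3*z + 3
  coeff of dx ∧ dz: 4*x - 5*y
  coeff of dy ∧ dz: -8*x + 3*z
Step 2: Apply d again to each 2-form coefficient. The only possible 3-form in R^3 is dx ∧ dy ∧ dz, with coefficient
  ∂(coeff of dy∧dz)/∂x - ∂(coeff of dx∧dz)/∂y + ∂(coeff of dx∧dy)/∂z
  = ∂/∂x (-8*x + 3*z) - ∂/∂y (4*x - 5*y) + ∂/∂z (-4*x + 3*z + 3).
Each of these terms simplifies to sums of mixed partials that cancel in pairs. The result is 0 (by equality of mixed partials for smooth functions — Schwarz / Clairaut).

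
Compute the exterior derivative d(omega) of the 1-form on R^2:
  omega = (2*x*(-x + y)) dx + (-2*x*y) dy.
d(omega) = (-2*x - 2*y) dx ∧ dy

For a 1-form omega = sum_i f_i dx_i, the exterior derivative is
  d(omega) = sum_{i < j} (∂f_j/∂x_i - ∂f_i/∂x_j) dx_i ∧ dx_j.
  coefficient of dx ∧ dy: ∂f_2/∂x - ∂f_1/∂y = ∂(-2*x*y)/∂x - ∂(2*x*(-x + y))/∂y = -2*x - 2*y
Assembling: d(omega) = (-2*x - 2*y) dx ∧ dy.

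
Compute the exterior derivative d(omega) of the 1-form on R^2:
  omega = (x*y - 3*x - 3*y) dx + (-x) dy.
d(omega) = (2 - x) dx ∧ dy

For a 1-form omega = sum_i f_i dx_i, the exterior derivative is
  d(omega) = sum_{i < j} (∂f_j/∂x_i - ∂f_i/∂x_j) dx_i ∧ dx_j.
  coefficient of dx ∧ dy: ∂f_2/∂x - ∂f_1/∂y = ∂(-x)/∂x - ∂(x*y - 3*x - 3*y)/∂y = 2 - x
Assembling: d(omega) = (2 - x) dx ∧ dy.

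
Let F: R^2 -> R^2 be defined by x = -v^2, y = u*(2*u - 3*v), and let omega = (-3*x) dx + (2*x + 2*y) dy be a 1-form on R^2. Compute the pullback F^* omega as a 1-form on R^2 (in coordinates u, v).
F^* omega = (16*u^3 - 36*u^2*v + 10*u*v^2 + 6*v^3) du + (-12*u^3 + 18*u^2*v + 6*u*v^2 - 6*v^3) dv

Using F^*(f dg) = (f ∘ F) d(g ∘ F), substitute each coordinate x_i by F_i(u, v) in f_i, and replace dx_i by d F_i = (∂F_i/∂u) du + (∂F_i/∂v) dv.
  For the x component: f_1(F) = 3*v^2; d F_1 = (0) du + (-2*v) dv
  For the y component: f_2(F) = 4*u^2 - 6*u*v - 2*v^2; d F_2 = (4*u - 3*v) du + (-3*u) dv
Combining and collecting du, dv coefficients:
  coeff of du: 16*u^3 - 36*u^2*v + 10*u*v^2 + 6*v^3
  coeff of dv: -12*u^3 + 18*u^2*v + 6*u*v^2 - 6*v^3
F^* omega = (16*u^3 - 36*u^2*v + 10*u*v^2 + 6*v^3) du + (-12*u^3 + 18*u^2*v + 6*u*v^2 - 6*v^3) dv.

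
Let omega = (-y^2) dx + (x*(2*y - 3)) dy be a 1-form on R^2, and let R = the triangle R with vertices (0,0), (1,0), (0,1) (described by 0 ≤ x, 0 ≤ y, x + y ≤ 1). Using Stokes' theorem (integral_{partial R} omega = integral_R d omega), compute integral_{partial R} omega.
integral_(partial R) omega = -5/6

Stokes: integral_partial_R omega = integral_R d omega with d omega = (∂Q/∂x - ∂P/∂y) dx ∧ dy.
  ∂Q/∂x = 2*y - 3
  ∂P/∂y = -2*y
  integrand = ∂Q/∂x - ∂P/∂y = 4*y - 3.
Integrating over R: integral_0^1 integral_0^{1-x} (4*y - 3) dy dx = -5/6.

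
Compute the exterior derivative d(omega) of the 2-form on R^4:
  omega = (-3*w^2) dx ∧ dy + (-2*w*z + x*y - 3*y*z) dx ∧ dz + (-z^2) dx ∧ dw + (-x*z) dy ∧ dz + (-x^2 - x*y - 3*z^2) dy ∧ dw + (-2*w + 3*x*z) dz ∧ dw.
d(omega) = (-6*w - 2*x - y) dx ∧ dy ∧ dw + (-x + 2*z) dx ∧ dy ∧ dz + (3*z) dx ∧ dz ∧ dw + (6*z) dy ∧ dz ∧ dw

For a 2-form omega = sum_{i<j} g_{ij} dx_i ∧ dx_j, the exterior derivative is
  d(omega) = sum_{i<j} d(g_{ij}) ∧ dx_i ∧ dx_j = sum_{i<j, k} (∂g_{ij}/∂x_k) dx_k ∧ dx_i ∧ dx_j.
Expand each term, using dx_k ∧ dx_i ∧ dx_j = sgn(permutation) dx_{(a)} ∧ dx_{(b)} ∧ dx_{(c)} with (a < b < c) sorted:
  d(-3*w^2) includes (∂/∂w)(-3*w^2) dw = (-6*w) dw, which multiplied by dx ∧ dy gives (-6*w) dx ∧ dy ∧ dw
  d(-2*w*z + x*y - 3*y*z) includes (∂/∂y)(-2*w*z + x*y - 3*y*z) dy = (x - 3*z) dy, which multiplied by dx ∧ dz gives (-x + 3*z) dx ∧ dy ∧ dz
  d(-2*w*z + x*y - 3*y*z) includes (∂/∂w)(-2*w*z + x*y - 3*y*z) dw = (-2*z) dw, which multiplied by dx ∧ dz gives (-2*z) dx ∧ dz ∧ dw
  d(-z^2) includes (∂/∂z)(-z^2) dz = (-2*z) dz, which multiplied by dx ∧ dw gives (2*z) dx ∧ dz ∧ dw
  d(-x*z) includes (∂/∂x)(-x*z) dx = (-z) dx, which multiplied by dy ∧ dz gives (-z) dx ∧ dy ∧ dz
  d(-x^2 - x*y - 3*z^2) includes (∂/∂x)(-x^2 - x*y - 3*z^2) dx = (-2*x - y) dx, which multiplied by dy ∧ dw gives (-2*x - y) dx ∧ dy ∧ dw
  d(-x^2 - x*y - 3*z^2) includes (∂/∂z)(-x^2 - x*y - 3*z^2) dz = (-6*z) dz, which multiplied by dy ∧ dw gives (6*z) dy ∧ dz ∧ dw
  d(-2*w + 3*x*z) includes (∂/∂x)(-2*w + 3*x*z) dx = (3*z) dx, which multiplied by dz ∧ dw gives (3*z) dx ∧ dz ∧ dw
Collecting like 3-forms: d(omega) = (-6*w - 2*x - y) dx ∧ dy ∧ dw + (-x + 2*z) dx ∧ dy ∧ dz + (3*z) dx ∧ dz ∧ dw + (6*z) dy ∧ dz ∧ dw.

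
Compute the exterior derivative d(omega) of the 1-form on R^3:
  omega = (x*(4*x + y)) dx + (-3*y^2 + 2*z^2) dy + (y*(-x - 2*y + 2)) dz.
d(omega) = (-x) dx ∧ dy + (-y) dx ∧ dz + (-x - 4*y - 4*z + 2) dy ∧ dz

For a 1-form omega = sum_i f_i dx_i, the exterior derivative is
  d(omega) = sum_{i < j} (∂f_j/∂x_i - ∂f_i/∂x_j) dx_i ∧ dx_j.
  coefficient of dx ∧ dy: ∂f_2/∂x - ∂f_1/∂y = ∂(-3*y^2 + 2*z^2)/∂x - ∂(x*(4*x + y))/∂y = -x
  coefficient of dx ∧ dz: ∂f_3/∂x - ∂f_1/∂z = ∂(y*(-x - 2*y + 2))/∂x - ∂(x*(4*x + y))/∂z = -y
  coefficient of dy ∧ dz: ∂f_3/∂y - ∂f_2/∂z = ∂(y*(-x - 2*y + 2))/∂y - ∂(-3*y^2 + 2*z^2)/∂z = -x - 4*y - 4*z + 2
Assembling: d(omega) = (-x) dx ∧ dy + (-y) dx ∧ dz + (-x - 4*y - 4*z + 2) dy ∧ dz.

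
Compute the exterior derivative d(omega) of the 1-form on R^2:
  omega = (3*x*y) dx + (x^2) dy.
d(omega) = (-x) dx ∧ dy

For a 1-form omega = sum_i f_i dx_i, the exterior derivative is
  d(omega) = sum_{i < j} (∂f_j/∂x_i - ∂f_i/∂x_j) dx_i ∧ dx_j.
  coefficient of dx ∧ dy: ∂f_2/∂x - ∂f_1/∂y = ∂(x^2)/∂x - ∂(3*x*y)/∂y = -x
Assembling: d(omega) = (-x) dx ∧ dy.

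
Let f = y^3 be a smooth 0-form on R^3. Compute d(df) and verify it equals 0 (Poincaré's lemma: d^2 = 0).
d(df) = 0

Step 1: df = sum_i (∂f/∂x_i) dx_i = (0) dx + (3*y^2) dy + (0) dz.
Step 2: Apply d again. Using the 1-form formula, the coefficient of dx ∧ dy in d(df) is ∂^2 f/∂x ∂y - ∂^2 f/∂y ∂x = (0) - (0) = 0 (equality of mixed partials for smooth f).
Similarly for dx ∧ dz and dy ∧ dz — all coefficients vanish. So d(df) = 0.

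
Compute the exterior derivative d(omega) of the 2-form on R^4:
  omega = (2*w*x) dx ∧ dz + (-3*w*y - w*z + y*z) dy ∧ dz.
d(omega) = (2*x) dx ∧ dz ∧ dw + (-3*y - z) dy ∧ dz ∧ dw

For a 2-form omega = sum_{i<j} g_{ij} dx_i ∧ dx_j, the exterior derivative is
  d(omega) = sum_{i<j} d(g_{ij}) ∧ dx_i ∧ dx_j = sum_{i<j, k} (∂g_{ij}/∂x_k) dx_k ∧ dx_i ∧ dx_j.
Expand each term, using dx_k ∧ dx_i ∧ dx_j = sgn(permutation) dx_{(a)} ∧ dx_{(b)} ∧ dx_{(c)} with (a < b < c) sorted:
  d(2*w*x) includes (∂/∂w)(2*w*x) dw = (2*x) dw, which multiplied by dx ∧ dz gives (2*x) dx ∧ dz ∧ dw
  d(-3*w*y - w*z + y*z) includes (∂/∂w)(-3*w*y - w*z + y*z) dw = (-3*y - z) dw, which multiplied by dy ∧ dz gives (-3*y - z) dy ∧ dz ∧ dw
Collecting like 3-forms: d(omega) = (2*x) dx ∧ dz ∧ dw + (-3*y - z) dy ∧ dz ∧ dw.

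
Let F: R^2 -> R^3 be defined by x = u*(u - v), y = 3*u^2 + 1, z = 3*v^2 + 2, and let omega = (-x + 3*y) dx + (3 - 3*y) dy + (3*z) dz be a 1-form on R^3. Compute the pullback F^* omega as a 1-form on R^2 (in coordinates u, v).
F^* omega = (-38*u^3 - 6*u^2*v - u*v^2 + 6*u - 3*v) du + (-8*u^3 - u^2*v - 3*u + 54*v^3 + 36*v) dv

Using F^*(f dg) = (f ∘ F) d(g ∘ F), substitute each coordinate x_i by F_i(u, v) in f_i, and replace dx_i by d F_i = (∂F_i/∂u) du + (∂F_i/∂v) dv.
  For the x component: f_1(F) = 8*u^2 + u*v + 3; d F_1 = (2*u - v) du + (-u) dv
  For the y component: f_2(F) = -9*u^2; d F_2 = (6*u) du + (0) dv
  For the z component: f_3(F) = 9*v^2 + 6; d F_3 = (0) du + (6*v) dv
Combining and collecting du, dv coefficients:
  coeff of du: -38*u^3 - 6*u^2*v - u*v^2 + 6*u - 3*v
  coeff of dv: -8*u^3 - u^2*v - 3*u + 54*v^3 + 36*v
F^* omega = (-38*u^3 - 6*u^2*v - u*v^2 + 6*u - 3*v) du + (-8*u^3 - u^2*v - 3*u + 54*v^3 + 36*v) dv.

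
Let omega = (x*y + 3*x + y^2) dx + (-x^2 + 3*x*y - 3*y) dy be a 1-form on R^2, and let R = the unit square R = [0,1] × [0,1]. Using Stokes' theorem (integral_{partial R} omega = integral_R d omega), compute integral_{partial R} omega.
integral_(partial R) omega = -1

Stokes: integral_partial_R omega = integral_R d omega with d omega = (∂Q/∂x - ∂P/∂y) dx ∧ dy.
  ∂Q/∂x = -2*x + 3*y
  ∂P/∂y = x + 2*y
  integrand = ∂Q/∂x - ∂P/∂y = -3*x + y.
Integrating over R: integral_0^1 integral_0^1 (-3*x + y) dx dy = -1.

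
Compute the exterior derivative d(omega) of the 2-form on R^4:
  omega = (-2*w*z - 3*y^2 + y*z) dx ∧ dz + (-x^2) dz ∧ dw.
d(omega) = (6*y - z) dx ∧ dy ∧ dz + (-2*x - 2*z) dx ∧ dz ∧ dw

For a 2-form omega = sum_{i<j} g_{ij} dx_i ∧ dx_j, the exterior derivative is
  d(omega) = sum_{i<j} d(g_{ij}) ∧ dx_i ∧ dx_j = sum_{i<j, k} (∂g_{ij}/∂x_k) dx_k ∧ dx_i ∧ dx_j.
Expand each term, using dx_k ∧ dx_i ∧ dx_j = sgn(permutation) dx_{(a)} ∧ dx_{(b)} ∧ dx_{(c)} with (a < b < c) sorted:
  d(-2*w*z - 3*y^2 + y*z) includes (∂/∂y)(-2*w*z - 3*y^2 + y*z) dy = (-6*y + z) dy, which multiplied by dx ∧ dz gives (6*y - z) dx ∧ dy ∧ dz
  d(-2*w*z - 3*y^2 + y*z) includes (∂/∂w)(-2*w*z - 3*y^2 + y*z) dw = (-2*z) dw, which multiplied by dx ∧ dz gives (-2*z) dx ∧ dz ∧ dw
  d(-x^2) includes (∂/∂x)(-x^2) dx = (-2*x) dx, which multiplied by dz ∧ dw gives (-2*x) dx ∧ dz ∧ dw
Collecting like 3-forms: d(omega) = (6*y - z) dx ∧ dy ∧ dz + (-2*x - 2*z) dx ∧ dz ∧ dw.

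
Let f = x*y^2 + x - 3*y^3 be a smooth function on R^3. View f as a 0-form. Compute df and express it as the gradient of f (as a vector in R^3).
df = (y^2 + 1) dx + (y*(2*x - 9*y)) dy + (0) dz; grad f = (y^2 + 1, y*(2*x - 9*y), 0)

For a 0-form f, d f = (∂f/∂x) dx + (∂f/∂y) dy + (∂f/∂z) dz. The components of the vector representation are exactly the entries of grad f in Cartesian coordinates:
  ∂f/∂x = y^2 + 1
  ∂f/∂y = y*(2*x - 9*y)
  ∂f/∂z = 0.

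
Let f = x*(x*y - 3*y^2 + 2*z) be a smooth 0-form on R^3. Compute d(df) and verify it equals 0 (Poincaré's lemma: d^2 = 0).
d(df) = 0

Step 1: df = sum_i (∂f/∂x_i) dx_i = (2*x*y - 3*y^2 + 2*z) dx + (x*(x - 6*y)) dy + (2*x) dz.
Step 2: Apply d again. Using the 1-form formula, the coefficient of dx ∧ dy in d(df) is ∂^2 f/∂x ∂y - ∂^2 f/∂y ∂x = (2*x - 6*y) - (2*x - 6*y) = 0 (equality of mixed partials for smooth f).
Similarly for dx ∧ dz and dy ∧ dz — all coefficients vanish. So d(df) = 0.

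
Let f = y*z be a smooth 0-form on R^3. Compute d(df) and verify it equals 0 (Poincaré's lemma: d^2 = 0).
d(df) = 0

Step 1: df = sum_i (∂f/∂x_i) dx_i = (0) dx + (z) dy + (y) dz.
Step 2: Apply d again. Using the 1-form formula, the coefficient of dx ∧ dy in d(df) is ∂^2 f/∂x ∂y - ∂^2 f/∂y ∂x = (0) - (0) = 0 (equality of mixed partials for smooth f).
Similarly for dx ∧ dz and dy ∧ dz — all coefficients vanish. So d(df) = 0.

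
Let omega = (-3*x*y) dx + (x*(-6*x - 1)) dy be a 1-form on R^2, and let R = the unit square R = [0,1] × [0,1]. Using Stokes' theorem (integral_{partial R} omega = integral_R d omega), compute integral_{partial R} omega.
integral_(partial R) omega = -11/2

Stokes: integral_partial_R omega = integral_R d omega with d omega = (∂Q/∂x - ∂P/∂y) dx ∧ dy.
  ∂Q/∂x = -12*x - 1
  ∂P/∂y = -3*x
  integrand = ∂Q/∂x - ∂P/∂y = -9*x - 1.
Integrating over R: integral_0^1 integral_0^1 (-9*x - 1) dx dy = -11/2.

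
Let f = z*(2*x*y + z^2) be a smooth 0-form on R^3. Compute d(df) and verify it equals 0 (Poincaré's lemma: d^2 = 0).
d(df) = 0

Step 1: df = sum_i (∂f/∂x_i) dx_i = (2*y*z) dx + (2*x*z) dy + (2*x*y + 3*z^2) dz.
Step 2: Apply d again. Using the 1-form formula, the coefficient of dx ∧ dy in d(df) is ∂^2 f/∂x ∂y - ∂^2 f/∂y ∂x = (2*z) - (2*z) = 0 (equality of mixed partials for smooth f).
Similarly for dx ∧ dz and dy ∧ dz — all coefficients vanish. So d(df) = 0.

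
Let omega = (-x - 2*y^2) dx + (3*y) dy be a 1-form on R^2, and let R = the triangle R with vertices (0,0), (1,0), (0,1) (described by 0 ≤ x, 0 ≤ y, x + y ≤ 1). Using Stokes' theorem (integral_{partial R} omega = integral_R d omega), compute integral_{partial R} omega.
integral_(partial R) omega = 2/3

Stokes: integral_partial_R omega = integral_R d omega with d omega = (∂Q/∂x - ∂P/∂y) dx ∧ dy.
  ∂Q/∂x = 0
  ∂P/∂y = -4*y
  integrand = ∂Q/∂x - ∂P/∂y = 4*y.
Integrating over R: integral_0^1 integral_0^{1-x} (4*y) dy dx = 2/3.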